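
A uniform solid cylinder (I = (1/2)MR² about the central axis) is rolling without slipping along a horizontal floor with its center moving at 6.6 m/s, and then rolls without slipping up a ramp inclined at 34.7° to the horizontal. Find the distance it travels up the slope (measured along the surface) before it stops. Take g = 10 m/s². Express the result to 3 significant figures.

d ≈ 5.74 m

The moment of inertia is (1/2)MR², giving k ≡ I/(MR²) = 0.5.
Rolling without slipping gives ω = v/R, so the total kinetic energy is ½Mv² + ½Iω² = ½(1+k)Mv² = (3/4)Mv².
Setting this equal to Mgh gives the vertical rise h = (1+k)v₀²/(2g) = 1.5×6.6²/(2×10) = 3.267 m.
The distance along the slope is d = h/sinθ = 3.267/sin34.7° ≈ 5.74 m.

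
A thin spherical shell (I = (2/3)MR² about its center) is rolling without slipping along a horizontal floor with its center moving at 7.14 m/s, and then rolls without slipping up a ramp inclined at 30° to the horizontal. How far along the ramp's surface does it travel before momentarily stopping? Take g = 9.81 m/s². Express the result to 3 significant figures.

d ≈ 8.66 m

Here I = (2/3)MR², so the shape factor k = I/(MR²) = 2/3.
Pure rolling means v = ωR; then KE = ½Mv² + ½I(v/R)² = ½(1+k)Mv² = (5/6)Mv².
Setting this equal to Mgh gives the vertical rise h = (1+k)v₀²/(2g) = 1.667×7.14²/(2×9.81) = 4.331 m.
The distance along the slope is d = h/sinθ = 4.331/sin30° ≈ 8.66 m.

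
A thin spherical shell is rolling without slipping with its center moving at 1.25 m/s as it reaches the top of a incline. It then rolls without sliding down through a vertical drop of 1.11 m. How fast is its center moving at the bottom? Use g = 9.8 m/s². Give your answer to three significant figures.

v ≈ 3.82 m/s

The moment of inertia is (2/3)MR², giving k ≡ I/(MR²) = 2/3.
Pure rolling means v = ωR; then KE = ½Mv² + ½I(v/R)² = ½(1+k)Mv² = (5/6)Mv².
Conserving energy between top and bottom: (5/6)Mv² = (5/6)Mv₀² + Mgh, hence v² = v₀² + 2gh/(1+k).
v = √(1.25² + 2×9.8×1.11/1.667) = √14.62 ≈ 3.82 m/s.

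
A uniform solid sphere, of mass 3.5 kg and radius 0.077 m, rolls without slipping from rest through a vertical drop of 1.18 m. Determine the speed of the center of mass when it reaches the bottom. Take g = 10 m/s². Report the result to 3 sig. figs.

The moment of inertia is (2/5)MR², giving k ≡ I/(MR²) = 0.4.
The rolling condition ω = v/R makes the rotational term ½I(v/R)² = ½kMv², so KE_total = ½(1+k)Mv² = (7/10)Mv².
Setting Mgh = (7/10)Mv² gives v = √(2gh/(1+k)) = √(2·10·1.18/1.4) ≈ 4.11 m/s.

v ≈ 4.11 m/s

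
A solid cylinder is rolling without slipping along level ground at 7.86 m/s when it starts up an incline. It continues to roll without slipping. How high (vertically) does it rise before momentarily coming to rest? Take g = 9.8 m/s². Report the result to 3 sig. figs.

h ≈ 4.73 m

Here I = (1/2)MR², so the shape factor k = I/(MR²) = 0.5.
Pure rolling means v = ωR; then KE = ½Mv² + ½I(v/R)² = ½(1+k)Mv² = (3/4)Mv².
All of this converts to potential energy at the highest point: (3/4)Mv₀² = Mgh.
Thus h = (1+k)v₀²/(2g) = 1.5 × 7.86² / (2 × 9.8) ≈ 4.73 m.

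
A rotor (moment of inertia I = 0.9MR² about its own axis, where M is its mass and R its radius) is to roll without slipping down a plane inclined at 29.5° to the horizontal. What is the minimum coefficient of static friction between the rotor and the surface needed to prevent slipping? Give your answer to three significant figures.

The moment of inertia is 0.9MR², giving k ≡ I/(MR²) = 0.9.
Newton's second law down the slope: Mg sinθ − f = Ma. The torque equation fR = Iα (with α = a/R) gives f = kMa.
These give a = g sinθ/(1+k) and the required friction f = kMg sinθ/(1+k).
The normal force is N = Mg cosθ, so μ_min = f/N = k tanθ/(1+k).
μ_min = 0.9 × tan29.5° / 1.9 ≈ 0.268.

μ_min ≈ 0.268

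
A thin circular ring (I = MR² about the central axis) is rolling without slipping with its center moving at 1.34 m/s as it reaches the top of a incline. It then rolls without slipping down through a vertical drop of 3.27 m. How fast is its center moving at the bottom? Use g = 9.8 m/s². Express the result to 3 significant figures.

Here I = MR², so the shape factor k = I/(MR²) = 1.
Pure rolling means v = ωR; then KE = ½Mv² + ½I(v/R)² = ½(1+k)Mv² = Mv².
Energy conservation: Mv₀² + Mgh = Mv², so v² = v₀² + 2gh/(1+k).
v = √(1.34² + 2×9.8×3.27/2) = √33.84 ≈ 5.82 m/s.

v ≈ 5.82 m/s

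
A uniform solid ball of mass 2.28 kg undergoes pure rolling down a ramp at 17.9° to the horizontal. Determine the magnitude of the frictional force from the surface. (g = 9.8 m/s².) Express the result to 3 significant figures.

f ≈ 1.96 N

With I = (2/5)MR², the ratio k = I/(MR²) is 0.4.
Along the incline Mg sinθ − f = Ma, and torque about the center fR = Iα = kMR²(a/R) gives f = kMa.
Combining, a = g sinθ/(1+k) and f = kMa = kMg sinθ/(1+k).
f = 0.4 × 2.28 × 9.8 × sin17.9° / 1.4 ≈ 1.96 N.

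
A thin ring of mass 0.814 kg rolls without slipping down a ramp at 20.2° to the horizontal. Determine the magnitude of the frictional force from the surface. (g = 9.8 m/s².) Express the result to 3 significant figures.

Here I = MR², so the shape factor k = I/(MR²) = 1.
Newton's second law down the slope: Mg sinθ − f = Ma. The torque equation fR = Iα (with α = a/R) gives f = kMa.
Combining, a = g sinθ/(1+k) and f = kMa = kMg sinθ/(1+k).
f = 1 × 0.814 × 9.8 × sin20.2° / 2 ≈ 1.38 N.

f ≈ 1.38 N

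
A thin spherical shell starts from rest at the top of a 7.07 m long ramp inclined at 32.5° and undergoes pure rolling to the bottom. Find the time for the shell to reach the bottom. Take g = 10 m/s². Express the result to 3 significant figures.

t ≈ 2.09 s

The moment of inertia is (2/3)MR², giving k ≡ I/(MR²) = 2/3.
Newton's second law down the slope: Mg sinθ − f = Ma. The torque equation fR = Iα (with α = a/R) gives f = kMa.
Hence a = g sinθ/(1+k) = 10×sin32.5°/1.667 = 3.224 m/s².
With constant a from rest, t = √(2L/a) = √(2·7.07/3.224) ≈ 2.09 s.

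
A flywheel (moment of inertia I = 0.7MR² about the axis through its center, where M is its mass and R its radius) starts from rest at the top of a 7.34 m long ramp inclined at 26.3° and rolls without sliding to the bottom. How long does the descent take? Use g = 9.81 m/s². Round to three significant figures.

With I = 0.7MR², the ratio k = I/(MR²) is 0.7.
Newton's second law down the slope: Mg sinθ − f = Ma. The torque equation fR = Iα (with α = a/R) gives f = kMa.
Hence a = g sinθ/(1+k) = 9.81×sin26.3°/1.7 = 2.557 m/s².
Starting from rest, L = ½at², so t = √(2L/a) = √(2×7.34/2.557) ≈ 2.40 s.

t ≈ 2.40 s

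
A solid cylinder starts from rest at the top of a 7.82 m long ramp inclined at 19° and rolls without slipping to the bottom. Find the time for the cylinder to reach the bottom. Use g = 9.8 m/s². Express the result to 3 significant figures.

t ≈ 2.71 s

For this body I = (1/2)MR², i.e. k = I/(MR²) = 0.5.
Along the incline Mg sinθ − f = Ma, and torque about the center fR = Iα = kMR²(a/R) gives f = kMa.
Hence a = g sinθ/(1+k) = 9.8×sin19°/1.5 = 2.127 m/s².
Starting from rest, L = ½at², so t = √(2L/a) = √(2×7.82/2.127) ≈ 2.71 s.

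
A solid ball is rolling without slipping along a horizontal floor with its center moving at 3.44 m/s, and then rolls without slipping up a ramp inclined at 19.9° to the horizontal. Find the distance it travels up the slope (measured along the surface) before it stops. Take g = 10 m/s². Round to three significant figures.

With I = (2/5)MR², the ratio k = I/(MR²) is 0.4.
Rolling without slipping gives ω = v/R, so the total kinetic energy is ½Mv² + ½Iω² = ½(1+k)Mv² = (7/10)Mv².
Setting this equal to Mgh gives the vertical rise h = (1+k)v₀²/(2g) = 1.4×3.44²/(2×10) = 0.8284 m.
Along the incline, d = h/sinθ = 0.8284/sin19.9° ≈ 2.43 m.

d ≈ 2.43 m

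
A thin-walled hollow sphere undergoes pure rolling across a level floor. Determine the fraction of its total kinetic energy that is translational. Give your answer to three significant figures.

For this body I = (2/3)MR², i.e. k = I/(MR²) = 2/3.
With ω = v/R, KE_trans = ½Mv² and KE_rot = ½Iω² = ½kMv², so KE_total = ½(1+k)Mv².
The translational fraction is therefore 1/(1+k) = 1/1.667 ≈ 0.600.

fraction ≈ 0.600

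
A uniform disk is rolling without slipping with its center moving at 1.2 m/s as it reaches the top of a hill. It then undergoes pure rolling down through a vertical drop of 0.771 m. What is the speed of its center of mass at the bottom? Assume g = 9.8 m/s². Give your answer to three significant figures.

For this body I = (1/2)MR², i.e. k = I/(MR²) = 0.5.
The rolling condition ω = v/R makes the rotational term ½I(v/R)² = ½kMv², so KE_total = ½(1+k)Mv² = (3/4)Mv².
Conserving energy between top and bottom: (3/4)Mv² = (3/4)Mv₀² + Mgh, hence v² = v₀² + 2gh/(1+k).
v = √(1.2² + 2×9.8×0.771/1.5) = √11.51 ≈ 3.39 m/s.

v ≈ 3.39 m/s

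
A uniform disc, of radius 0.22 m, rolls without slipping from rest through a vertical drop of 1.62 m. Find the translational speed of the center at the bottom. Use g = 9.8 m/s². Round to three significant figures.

The moment of inertia is (1/2)MR², giving k ≡ I/(MR²) = 0.5.
Pure rolling means v = ωR; then KE = ½Mv² + ½I(v/R)² = ½(1+k)Mv² = (3/4)Mv².
Energy conservation: Mgh = (3/4)Mv², so v = √(2gh/(1+k)) = √(2 × 9.8 × 1.62 / 1.5) ≈ 4.60 m/s.

v ≈ 4.60 m/s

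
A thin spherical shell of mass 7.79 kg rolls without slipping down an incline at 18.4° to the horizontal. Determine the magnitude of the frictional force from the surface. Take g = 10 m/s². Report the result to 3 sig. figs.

f ≈ 9.84 N

For this body I = (2/3)MR², i.e. k = I/(MR²) = 2/3.
Along the incline Mg sinθ − f = Ma, and torque about the center fR = Iα = kMR²(a/R) gives f = kMa.
Combining, a = g sinθ/(1+k) and f = kMa = kMg sinθ/(1+k).
f = (2/3) × 7.79 × 10 × sin18.4° / 1.667 ≈ 9.84 N.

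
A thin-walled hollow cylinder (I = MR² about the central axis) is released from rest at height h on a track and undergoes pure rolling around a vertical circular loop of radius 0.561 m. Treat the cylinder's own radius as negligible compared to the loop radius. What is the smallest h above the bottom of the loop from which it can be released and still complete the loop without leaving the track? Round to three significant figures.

h_min ≈ 1.68 m

For this body I = MR², i.e. k = I/(MR²) = 1.
At the top of the loop, the minimum-contact condition is Mg = Mv_top²/r, so v_top² = gr.
With ω = v/R, the kinetic energy at speed v is ½(1+k)Mv² = Mv².
Energy conservation from release (height h) to the top (height 2r): Mgh = Mg(2r) + M·gr.
Thus h_min = 2r + (1+k)r/2 = r(2 + 2/2) = 0.561 × 3 ≈ 1.68 m.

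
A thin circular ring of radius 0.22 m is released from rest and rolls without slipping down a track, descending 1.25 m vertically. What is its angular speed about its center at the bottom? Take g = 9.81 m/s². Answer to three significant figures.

ω ≈ 15.9 rad/s

Here I = MR², so the shape factor k = I/(MR²) = 1.
Pure rolling means v = ωR; then KE = ½Mv² + ½I(v/R)² = ½(1+k)Mv² = Mv².
Energy conservation Mgh = ½(1+k)Mv² gives v = √(2gh/(1+k)) = √(2 × 9.81 × 1.25 / 2) = 3.502 m/s.
The angular speed follows from ω = v/R = 3.502/0.22 ≈ 15.9 rad/s.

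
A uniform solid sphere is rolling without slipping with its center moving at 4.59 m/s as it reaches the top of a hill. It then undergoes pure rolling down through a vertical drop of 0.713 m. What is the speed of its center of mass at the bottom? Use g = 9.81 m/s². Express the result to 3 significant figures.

v ≈ 5.57 m/s

Here I = (2/5)MR², so the shape factor k = I/(MR²) = 0.4.
The rolling condition ω = v/R makes the rotational term ½I(v/R)² = ½kMv², so KE_total = ½(1+k)Mv² = (7/10)Mv².
Conserving energy between top and bottom: (7/10)Mv² = (7/10)Mv₀² + Mgh, hence v² = v₀² + 2gh/(1+k).
v = √(4.59² + 2×9.81×0.713/1.4) = √31.06 ≈ 5.57 m/s.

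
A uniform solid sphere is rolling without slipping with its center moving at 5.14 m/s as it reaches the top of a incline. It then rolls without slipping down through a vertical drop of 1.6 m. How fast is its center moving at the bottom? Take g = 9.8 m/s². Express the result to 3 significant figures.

v ≈ 6.99 m/s

Here I = (2/5)MR², so the shape factor k = I/(MR²) = 0.4.
The rolling condition ω = v/R makes the rotational term ½I(v/R)² = ½kMv², so KE_total = ½(1+k)Mv² = (7/10)Mv².
Energy conservation: (7/10)Mv₀² + Mgh = (7/10)Mv², so v² = v₀² + 2gh/(1+k).
v = √(5.14² + 2×9.8×1.6/1.4) = √48.82 ≈ 6.99 m/s.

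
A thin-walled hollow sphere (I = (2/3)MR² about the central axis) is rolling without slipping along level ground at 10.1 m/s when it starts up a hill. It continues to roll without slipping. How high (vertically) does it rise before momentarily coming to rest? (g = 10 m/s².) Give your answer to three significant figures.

Here I = (2/3)MR², so the shape factor k = I/(MR²) = 2/3.
The rolling condition ω = v/R makes the rotational term ½I(v/R)² = ½kMv², so KE_total = ½(1+k)Mv² = (5/6)Mv².
At the top the kinetic energy is zero, so (5/6)Mv₀² = Mgh.
Thus h = (1+k)v₀²/(2g) = 1.667 × 10.1² / (2 × 10) ≈ 8.50 m.

h ≈ 8.50 m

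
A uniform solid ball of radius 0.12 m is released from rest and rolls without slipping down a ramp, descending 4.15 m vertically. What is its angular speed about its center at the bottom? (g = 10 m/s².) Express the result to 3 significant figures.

With I = (2/5)MR², the ratio k = I/(MR²) is 0.4.
Since it rolls without slipping, ω = v/R and KE = ½Mv² + ½Iω² = ½(1+k)Mv² = (7/10)Mv².
Energy conservation Mgh = ½(1+k)Mv² gives v = √(2gh/(1+k)) = √(2 × 10 × 4.15 / 1.4) = 7.7 m/s.
Then ω = v/R = 7.7 / 0.12 ≈ 64.2 rad/s.

ω ≈ 64.2 rad/s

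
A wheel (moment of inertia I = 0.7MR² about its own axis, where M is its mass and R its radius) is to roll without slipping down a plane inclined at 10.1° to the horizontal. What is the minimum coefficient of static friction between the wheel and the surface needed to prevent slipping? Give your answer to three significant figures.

Here I = 0.7MR², so the shape factor k = I/(MR²) = 0.7.
Translational: Mg sinθ − f = Ma. Rotational about the CM: fR = Iα = kMRa, so f = kMa.
These give a = g sinθ/(1+k) and the required friction f = kMg sinθ/(1+k).
The normal force is N = Mg cosθ, so μ_min = f/N = k tanθ/(1+k).
μ_min = 0.7 × tan10.1° / 1.7 ≈ 0.0733.

μ_min ≈ 0.0733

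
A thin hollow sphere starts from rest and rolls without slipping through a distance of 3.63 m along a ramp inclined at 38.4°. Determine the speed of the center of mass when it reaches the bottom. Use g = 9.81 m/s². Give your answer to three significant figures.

v ≈ 5.15 m/s

Here I = (2/3)MR², so the shape factor k = I/(MR²) = 2/3.
The rolling condition ω = v/R makes the rotational term ½I(v/R)² = ½kMv², so KE_total = ½(1+k)Mv² = (5/6)Mv².
The vertical drop is h = L sinθ = 3.63 × sin38.4° = 2.255 m.
Setting Mgh = (5/6)Mv² gives v = √(2gh/(1+k)) = √(2·9.81·2.255/1.667) ≈ 5.15 m/s.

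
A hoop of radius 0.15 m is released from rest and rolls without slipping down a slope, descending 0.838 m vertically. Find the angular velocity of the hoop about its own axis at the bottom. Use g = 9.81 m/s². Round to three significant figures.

ω ≈ 19.1 rad/s

With I = MR², the ratio k = I/(MR²) is 1.
The rolling condition ω = v/R makes the rotational term ½I(v/R)² = ½kMv², so KE_total = ½(1+k)Mv² = Mv².
Energy conservation Mgh = ½(1+k)Mv² gives v = √(2gh/(1+k)) = √(2 × 9.81 × 0.838 / 2) = 2.867 m/s.
Then ω = v/R = 2.867 / 0.15 ≈ 19.1 rad/s.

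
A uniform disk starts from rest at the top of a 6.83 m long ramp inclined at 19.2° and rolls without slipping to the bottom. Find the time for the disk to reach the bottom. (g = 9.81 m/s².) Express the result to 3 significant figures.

t ≈ 2.52 s

Here I = (1/2)MR², so the shape factor k = I/(MR²) = 0.5.
Translational: Mg sinθ − f = Ma. Rotational about the CM: fR = Iα = kMRa, so f = kMa.
Hence a = g sinθ/(1+k) = 9.81×sin19.2°/1.5 = 2.151 m/s².
Starting from rest, L = ½at², so t = √(2L/a) = √(2×6.83/2.151) ≈ 2.52 s.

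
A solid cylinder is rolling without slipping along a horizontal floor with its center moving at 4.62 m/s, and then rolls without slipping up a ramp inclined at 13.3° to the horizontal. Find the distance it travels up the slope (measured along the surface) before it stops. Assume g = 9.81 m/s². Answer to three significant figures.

d ≈ 7.09 m

For this body I = (1/2)MR², i.e. k = I/(MR²) = 0.5.
The rolling condition ω = v/R makes the rotational term ½I(v/R)² = ½kMv², so KE_total = ½(1+k)Mv² = (3/4)Mv².
Setting this equal to Mgh gives the vertical rise h = (1+k)v₀²/(2g) = 1.5×4.62²/(2×9.81) = 1.632 m.
The distance along the slope is d = h/sinθ = 1.632/sin13.3° ≈ 7.09 m.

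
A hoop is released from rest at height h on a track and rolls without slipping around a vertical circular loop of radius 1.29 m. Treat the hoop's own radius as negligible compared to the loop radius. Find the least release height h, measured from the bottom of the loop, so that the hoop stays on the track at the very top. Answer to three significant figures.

For this body I = MR², i.e. k = I/(MR²) = 1.
At the top, contact is just lost when gravity alone supplies the centripetal force: Mg = Mv_top²/r, i.e. v_top² = gr.
With ω = v/R, the kinetic energy at speed v is ½(1+k)Mv² = Mv².
Energy conservation from release (height h) to the top (height 2r): Mgh = Mg(2r) + M·gr.
Thus h_min = 2r + (1+k)r/2 = r(2 + 2/2) = 1.29 × 3 ≈ 3.87 m.

h_min ≈ 3.87 m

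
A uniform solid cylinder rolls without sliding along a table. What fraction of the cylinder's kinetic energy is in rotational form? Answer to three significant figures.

fraction ≈ 0.333

For this body I = (1/2)MR², i.e. k = I/(MR²) = 0.5.
Since ω = v/R, the translational part is ½Mv² and the rotational part is ½I(v/R)² = ½kMv²; the total is ½(1+k)Mv².
The rotational fraction is therefore k/(1+k) = 0.5/1.5 ≈ 0.333.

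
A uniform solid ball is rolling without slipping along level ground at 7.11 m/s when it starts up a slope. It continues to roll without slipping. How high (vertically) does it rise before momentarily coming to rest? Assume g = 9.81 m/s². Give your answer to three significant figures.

Here I = (2/5)MR², so the shape factor k = I/(MR²) = 0.4.
Pure rolling means v = ωR; then KE = ½Mv² + ½I(v/R)² = ½(1+k)Mv² = (7/10)Mv².
At the top the kinetic energy is zero, so (7/10)Mv₀² = Mgh.
Thus h = (1+k)v₀²/(2g) = 1.4 × 7.11² / (2 × 9.81) ≈ 3.61 m.

h ≈ 3.61 m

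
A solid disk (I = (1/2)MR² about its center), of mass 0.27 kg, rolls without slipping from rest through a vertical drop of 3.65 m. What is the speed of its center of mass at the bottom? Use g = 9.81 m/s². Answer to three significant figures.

v ≈ 6.91 m/s

For this body I = (1/2)MR², i.e. k = I/(MR²) = 0.5.
Rolling without slipping gives ω = v/R, so the total kinetic energy is ½Mv² + ½Iω² = ½(1+k)Mv² = (3/4)Mv².
Energy conservation: Mgh = (3/4)Mv², so v = √(2gh/(1+k)) = √(2 × 9.81 × 3.65 / 1.5) ≈ 6.91 m/s.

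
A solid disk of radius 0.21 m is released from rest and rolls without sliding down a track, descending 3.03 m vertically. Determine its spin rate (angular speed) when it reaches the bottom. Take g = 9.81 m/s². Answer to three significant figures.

ω ≈ 30.0 rad/s

The moment of inertia is (1/2)MR², giving k ≡ I/(MR²) = 0.5.
Pure rolling means v = ωR; then KE = ½Mv² + ½I(v/R)² = ½(1+k)Mv² = (3/4)Mv².
Energy conservation Mgh = ½(1+k)Mv² gives v = √(2gh/(1+k)) = √(2 × 9.81 × 3.03 / 1.5) = 6.295 m/s.
Then ω = v/R = 6.295 / 0.21 ≈ 30.0 rad/s.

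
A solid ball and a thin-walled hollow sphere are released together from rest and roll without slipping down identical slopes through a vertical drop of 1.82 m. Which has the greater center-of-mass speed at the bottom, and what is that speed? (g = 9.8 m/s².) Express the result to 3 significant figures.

the solid ball, at v ≈ 5.05 m/s

For rolling without slipping, Mgh = ½(1+k)Mv² where k = I/(MR²), so v = √(2gh/(1+k)).
Solid ball: k = 0.4, giving v = √(2×9.8×1.82/1.4) = 5.048 m/s.
Thin-walled hollow sphere: k = 2/3, giving v = √(2×9.8×1.82/1.667) = 4.626 m/s.
The smaller k wins: the solid ball, at ≈ 5.05 m/s.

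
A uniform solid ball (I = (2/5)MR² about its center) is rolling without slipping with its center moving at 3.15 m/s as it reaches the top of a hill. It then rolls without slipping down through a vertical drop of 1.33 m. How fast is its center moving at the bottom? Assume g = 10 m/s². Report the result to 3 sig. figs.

Here I = (2/5)MR², so the shape factor k = I/(MR²) = 0.4.
Since it rolls without slipping, ω = v/R and KE = ½Mv² + ½Iω² = ½(1+k)Mv² = (7/10)Mv².
Energy conservation: (7/10)Mv₀² + Mgh = (7/10)Mv², so v² = v₀² + 2gh/(1+k).
v = √(3.15² + 2×10×1.33/1.4) = √28.92 ≈ 5.38 m/s.

v ≈ 5.38 m/s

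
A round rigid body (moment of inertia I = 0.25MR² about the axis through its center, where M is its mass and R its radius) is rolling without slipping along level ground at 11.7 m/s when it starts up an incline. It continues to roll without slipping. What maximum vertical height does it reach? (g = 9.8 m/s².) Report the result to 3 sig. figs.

h ≈ 8.73 m

The moment of inertia is 0.25MR², giving k ≡ I/(MR²) = 0.25.
The rolling condition ω = v/R makes the rotational term ½I(v/R)² = ½kMv², so KE_total = ½(1+k)Mv² = (5/8)Mv².
At the top the kinetic energy is zero, so (5/8)Mv₀² = Mgh.
Thus h = (1+k)v₀²/(2g) = 1.25 × 11.7² / (2 × 9.8) ≈ 8.73 m.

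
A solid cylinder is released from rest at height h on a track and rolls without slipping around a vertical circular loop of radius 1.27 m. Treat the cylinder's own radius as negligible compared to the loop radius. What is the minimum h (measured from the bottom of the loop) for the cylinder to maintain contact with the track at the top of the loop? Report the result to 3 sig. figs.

h_min ≈ 3.49 m

With I = (1/2)MR², the ratio k = I/(MR²) is 0.5.
At the top, contact is just lost when gravity alone supplies the centripetal force: Mg = Mv_top²/r, i.e. v_top² = gr.
With ω = v/R, the kinetic energy at speed v is ½(1+k)Mv² = (3/4)Mv².
Energy conservation from release (height h) to the top (height 2r): Mgh = Mg(2r) + (3/4)M·gr.
Thus h_min = 2r + (1+k)r/2 = r(2 + 1.5/2) = 1.27 × 2.75 ≈ 3.49 m.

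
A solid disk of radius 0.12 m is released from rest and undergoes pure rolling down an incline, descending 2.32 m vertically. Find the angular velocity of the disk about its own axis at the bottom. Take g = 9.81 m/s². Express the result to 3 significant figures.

ω ≈ 45.9 rad/s

The moment of inertia is (1/2)MR², giving k ≡ I/(MR²) = 0.5.
Rolling without slipping gives ω = v/R, so the total kinetic energy is ½Mv² + ½Iω² = ½(1+k)Mv² = (3/4)Mv².
Energy conservation Mgh = ½(1+k)Mv² gives v = √(2gh/(1+k)) = √(2 × 9.81 × 2.32 / 1.5) = 5.509 m/s.
The angular speed follows from ω = v/R = 5.509/0.12 ≈ 45.9 rad/s.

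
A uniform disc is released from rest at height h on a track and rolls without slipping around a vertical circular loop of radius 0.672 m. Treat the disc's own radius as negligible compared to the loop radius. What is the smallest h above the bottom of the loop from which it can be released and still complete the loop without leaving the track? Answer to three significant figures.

Here I = (1/2)MR², so the shape factor k = I/(MR²) = 0.5.
At the top of the loop, the minimum-contact condition is Mg = Mv_top²/r, so v_top² = gr.
With ω = v/R, the kinetic energy at speed v is ½(1+k)Mv² = (3/4)Mv².
Energy conservation from release (height h) to the top (height 2r): Mgh = Mg(2r) + (3/4)M·gr.
Thus h_min = 2r + (1+k)r/2 = r(2 + 1.5/2) = 0.672 × 2.75 ≈ 1.85 m.

h_min ≈ 1.85 m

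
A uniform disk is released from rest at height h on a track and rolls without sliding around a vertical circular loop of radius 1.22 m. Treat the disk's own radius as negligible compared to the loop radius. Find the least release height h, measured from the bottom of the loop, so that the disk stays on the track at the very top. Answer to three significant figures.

The moment of inertia is (1/2)MR², giving k ≡ I/(MR²) = 0.5.
At the top of the loop, the minimum-contact condition is Mg = Mv_top²/r, so v_top² = gr.
With ω = v/R, the kinetic energy at speed v is ½(1+k)Mv² = (3/4)Mv².
Energy conservation from release (height h) to the top (height 2r): Mgh = Mg(2r) + (3/4)M·gr.
Thus h_min = 2r + (1+k)r/2 = r(2 + 1.5/2) = 1.22 × 2.75 ≈ 3.36 m.

h_min ≈ 3.36 m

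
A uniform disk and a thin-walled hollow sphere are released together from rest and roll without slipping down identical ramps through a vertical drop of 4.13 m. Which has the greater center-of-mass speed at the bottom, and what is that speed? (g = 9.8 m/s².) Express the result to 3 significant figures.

the uniform disk, at v ≈ 7.35 m/s

For rolling without slipping, Mgh = ½(1+k)Mv² where k = I/(MR²), so v = √(2gh/(1+k)).
Uniform disk: k = 0.5, giving v = √(2×9.8×4.13/1.5) = 7.346 m/s.
Thin-walled hollow sphere: k = 2/3, giving v = √(2×9.8×4.13/1.667) = 6.969 m/s.
The smaller k wins: the uniform disk, at ≈ 7.35 m/s.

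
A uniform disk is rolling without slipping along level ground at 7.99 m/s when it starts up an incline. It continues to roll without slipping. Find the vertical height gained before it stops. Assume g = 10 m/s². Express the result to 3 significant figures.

With I = (1/2)MR², the ratio k = I/(MR²) is 0.5.
Since it rolls without slipping, ω = v/R and KE = ½Mv² + ½Iω² = ½(1+k)Mv² = (3/4)Mv².
At the top the kinetic energy is zero, so (3/4)Mv₀² = Mgh.
Thus h = (1+k)v₀²/(2g) = 1.5 × 7.99² / (2 × 10) ≈ 4.79 m.

h ≈ 4.79 m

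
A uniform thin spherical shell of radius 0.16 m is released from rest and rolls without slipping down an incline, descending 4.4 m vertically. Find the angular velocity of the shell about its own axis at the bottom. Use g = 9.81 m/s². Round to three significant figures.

The moment of inertia is (2/3)MR², giving k ≡ I/(MR²) = 2/3.
Pure rolling means v = ωR; then KE = ½Mv² + ½I(v/R)² = ½(1+k)Mv² = (5/6)Mv².
Energy conservation Mgh = ½(1+k)Mv² gives v = √(2gh/(1+k)) = √(2 × 9.81 × 4.4 / 1.667) = 7.197 m/s.
Then ω = v/R = 7.197 / 0.16 ≈ 45.0 rad/s.

ω ≈ 45.0 rad/s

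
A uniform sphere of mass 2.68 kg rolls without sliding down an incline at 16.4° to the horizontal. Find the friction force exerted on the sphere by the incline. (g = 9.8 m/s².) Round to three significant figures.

f ≈ 2.12 N

For this body I = (2/5)MR², i.e. k = I/(MR²) = 0.4.
Along the incline Mg sinθ − f = Ma, and torque about the center fR = Iα = kMR²(a/R) gives f = kMa.
Combining, a = g sinθ/(1+k) and f = kMa = kMg sinθ/(1+k).
f = 0.4 × 2.68 × 9.8 × sin16.4° / 1.4 ≈ 2.12 N.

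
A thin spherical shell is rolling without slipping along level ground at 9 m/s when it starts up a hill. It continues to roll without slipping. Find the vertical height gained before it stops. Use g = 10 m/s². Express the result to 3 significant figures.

h ≈ 6.75 m

Here I = (2/3)MR², so the shape factor k = I/(MR²) = 2/3.
Pure rolling means v = ωR; then KE = ½Mv² + ½I(v/R)² = ½(1+k)Mv² = (5/6)Mv².
At the top the kinetic energy is zero, so (5/6)Mv₀² = Mgh.
Thus h = (1+k)v₀²/(2g) = 1.667 × 9² / (2 × 10) ≈ 6.75 m.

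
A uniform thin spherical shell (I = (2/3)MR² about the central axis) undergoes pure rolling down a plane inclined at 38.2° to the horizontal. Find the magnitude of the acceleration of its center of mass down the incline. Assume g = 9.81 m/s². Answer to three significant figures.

a ≈ 3.64 m/s²

With I = (2/3)MR², the ratio k = I/(MR²) is 2/3.
Newton's second law down the slope: Mg sinθ − f = Ma. The torque equation fR = Iα (with α = a/R) gives f = kMa.
Eliminating f: Mg sinθ = (1+k)Ma, so a = g sinθ/(1+k) = 9.81 × sin38.2° / 1.667 ≈ 3.64 m/s².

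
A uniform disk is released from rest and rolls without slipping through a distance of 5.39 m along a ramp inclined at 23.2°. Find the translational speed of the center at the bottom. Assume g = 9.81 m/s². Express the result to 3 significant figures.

For this body I = (1/2)MR², i.e. k = I/(MR²) = 0.5.
Rolling without slipping gives ω = v/R, so the total kinetic energy is ½Mv² + ½Iω² = ½(1+k)Mv² = (3/4)Mv².
The vertical drop is h = L sinθ = 5.39 × sin23.2° = 2.123 m.
Setting Mgh = (3/4)Mv² gives v = √(2gh/(1+k)) = √(2·9.81·2.123/1.5) ≈ 5.27 m/s.

v ≈ 5.27 m/s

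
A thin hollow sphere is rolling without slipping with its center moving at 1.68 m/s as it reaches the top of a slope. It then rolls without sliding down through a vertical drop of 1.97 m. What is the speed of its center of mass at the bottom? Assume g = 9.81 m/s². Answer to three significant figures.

The moment of inertia is (2/3)MR², giving k ≡ I/(MR²) = 2/3.
Pure rolling means v = ωR; then KE = ½Mv² + ½I(v/R)² = ½(1+k)Mv² = (5/6)Mv².
Conserving energy between top and bottom: (5/6)Mv² = (5/6)Mv₀² + Mgh, hence v² = v₀² + 2gh/(1+k).
v = √(1.68² + 2×9.81×1.97/1.667) = √26.01 ≈ 5.10 m/s.

v ≈ 5.10 m/s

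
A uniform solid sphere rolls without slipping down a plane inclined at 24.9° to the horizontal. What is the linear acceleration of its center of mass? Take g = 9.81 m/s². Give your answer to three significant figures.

a ≈ 2.95 m/s²

The moment of inertia is (2/5)MR², giving k ≡ I/(MR²) = 0.4.
Translational: Mg sinθ − f = Ma. Rotational about the CM: fR = Iα = kMRa, so f = kMa.
Eliminating f: Mg sinθ = (1+k)Ma, so a = g sinθ/(1+k) = 9.81 × sin24.9° / 1.4 ≈ 2.95 m/s².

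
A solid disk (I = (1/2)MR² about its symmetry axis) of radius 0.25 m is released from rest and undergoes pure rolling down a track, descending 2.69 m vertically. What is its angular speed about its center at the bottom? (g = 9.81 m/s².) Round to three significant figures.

For this body I = (1/2)MR², i.e. k = I/(MR²) = 0.5.
Pure rolling means v = ωR; then KE = ½Mv² + ½I(v/R)² = ½(1+k)Mv² = (3/4)Mv².
Energy conservation Mgh = ½(1+k)Mv² gives v = √(2gh/(1+k)) = √(2 × 9.81 × 2.69 / 1.5) = 5.932 m/s.
The angular speed follows from ω = v/R = 5.932/0.25 ≈ 23.7 rad/s.

ω ≈ 23.7 rad/s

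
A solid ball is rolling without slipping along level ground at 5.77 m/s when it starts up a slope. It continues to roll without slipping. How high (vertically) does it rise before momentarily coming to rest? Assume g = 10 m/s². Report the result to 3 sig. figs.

Here I = (2/5)MR², so the shape factor k = I/(MR²) = 0.4.
Rolling without slipping gives ω = v/R, so the total kinetic energy is ½Mv² + ½Iω² = ½(1+k)Mv² = (7/10)Mv².
At the top the kinetic energy is zero, so (7/10)Mv₀² = Mgh.
Thus h = (1+k)v₀²/(2g) = 1.4 × 5.77² / (2 × 10) ≈ 2.33 m.

h ≈ 2.33 m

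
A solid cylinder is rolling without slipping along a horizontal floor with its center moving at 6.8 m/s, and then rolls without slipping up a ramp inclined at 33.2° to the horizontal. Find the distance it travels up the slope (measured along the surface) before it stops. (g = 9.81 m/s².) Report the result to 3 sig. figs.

d ≈ 6.46 m

Here I = (1/2)MR², so the shape factor k = I/(MR²) = 0.5.
Since it rolls without slipping, ω = v/R and KE = ½Mv² + ½Iω² = ½(1+k)Mv² = (3/4)Mv².
Setting this equal to Mgh gives the vertical rise h = (1+k)v₀²/(2g) = 1.5×6.8²/(2×9.81) = 3.535 m.
Along the incline, d = h/sinθ = 3.535/sin33.2° ≈ 6.46 m.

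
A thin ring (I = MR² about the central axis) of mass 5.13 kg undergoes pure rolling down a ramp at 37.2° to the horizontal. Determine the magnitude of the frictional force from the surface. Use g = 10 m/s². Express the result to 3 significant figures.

f ≈ 15.5 N

Here I = MR², so the shape factor k = I/(MR²) = 1.
Newton's second law down the slope: Mg sinθ − f = Ma. The torque equation fR = Iα (with α = a/R) gives f = kMa.
Combining, a = g sinθ/(1+k) and f = kMa = kMg sinθ/(1+k).
f = 1 × 5.13 × 10 × sin37.2° / 2 ≈ 15.5 N.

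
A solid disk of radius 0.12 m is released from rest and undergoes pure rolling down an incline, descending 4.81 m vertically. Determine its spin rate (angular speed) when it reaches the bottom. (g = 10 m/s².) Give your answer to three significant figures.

ω ≈ 66.7 rad/s

For this body I = (1/2)MR², i.e. k = I/(MR²) = 0.5.
The rolling condition ω = v/R makes the rotational term ½I(v/R)² = ½kMv², so KE_total = ½(1+k)Mv² = (3/4)Mv².
Energy conservation Mgh = ½(1+k)Mv² gives v = √(2gh/(1+k)) = √(2 × 10 × 4.81 / 1.5) = 8.008 m/s.
Then ω = v/R = 8.008 / 0.12 ≈ 66.7 rad/s.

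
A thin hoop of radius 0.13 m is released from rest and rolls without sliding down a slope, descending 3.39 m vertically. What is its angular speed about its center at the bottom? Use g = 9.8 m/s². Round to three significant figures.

ω ≈ 44.3 rad/s

For this body I = MR², i.e. k = I/(MR²) = 1.
Pure rolling means v = ωR; then KE = ½Mv² + ½I(v/R)² = ½(1+k)Mv² = Mv².
Energy conservation Mgh = ½(1+k)Mv² gives v = √(2gh/(1+k)) = √(2 × 9.8 × 3.39 / 2) = 5.764 m/s.
The angular speed follows from ω = v/R = 5.764/0.13 ≈ 44.3 rad/s.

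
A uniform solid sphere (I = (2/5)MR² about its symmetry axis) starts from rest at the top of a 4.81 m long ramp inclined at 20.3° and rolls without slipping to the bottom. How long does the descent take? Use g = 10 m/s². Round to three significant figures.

Here I = (2/5)MR², so the shape factor k = I/(MR²) = 0.4.
Translational: Mg sinθ − f = Ma. Rotational about the CM: fR = Iα = kMRa, so f = kMa.
Hence a = g sinθ/(1+k) = 10×sin20.3°/1.4 = 2.478 m/s².
With constant a from rest, t = √(2L/a) = √(2·4.81/2.478) ≈ 1.97 s.

t ≈ 1.97 s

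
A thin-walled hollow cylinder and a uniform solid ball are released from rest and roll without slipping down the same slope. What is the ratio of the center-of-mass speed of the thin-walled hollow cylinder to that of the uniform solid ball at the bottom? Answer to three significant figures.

v_ratio ≈ 0.837

Each satisfies Mgh = ½(1+k)Mv² with k = I/(MR²), so v ∝ 1/√(1+k).
For the thin-walled hollow cylinder k = 1; for the uniform solid ball k = 0.4.
v₁/v₂ = √((1+k₂)/(1+k₁)) = √(1.4/2) ≈ 0.837.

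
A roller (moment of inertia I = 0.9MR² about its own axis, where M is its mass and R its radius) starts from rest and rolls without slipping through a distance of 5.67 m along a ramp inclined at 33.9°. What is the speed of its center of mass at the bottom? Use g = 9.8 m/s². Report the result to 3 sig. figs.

Here I = 0.9MR², so the shape factor k = I/(MR²) = 0.9.
The rolling condition ω = v/R makes the rotational term ½I(v/R)² = ½kMv², so KE_total = ½(1+k)Mv² = (19/20)Mv².
The vertical drop is h = L sinθ = 5.67 × sin33.9° = 3.162 m.
Setting Mgh = (19/20)Mv² gives v = √(2gh/(1+k)) = √(2·9.8·3.162/1.9) ≈ 5.71 m/s.

v ≈ 5.71 m/s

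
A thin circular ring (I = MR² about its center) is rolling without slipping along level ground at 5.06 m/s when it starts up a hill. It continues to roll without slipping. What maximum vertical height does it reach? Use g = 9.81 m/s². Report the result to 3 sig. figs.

h ≈ 2.61 m

For this body I = MR², i.e. k = I/(MR²) = 1.
The rolling condition ω = v/R makes the rotational term ½I(v/R)² = ½kMv², so KE_total = ½(1+k)Mv² = Mv².
At the top the kinetic energy is zero, so Mv₀² = Mgh.
Thus h = (1+k)v₀²/(2g) = 2 × 5.06² / (2 × 9.81) ≈ 2.61 m.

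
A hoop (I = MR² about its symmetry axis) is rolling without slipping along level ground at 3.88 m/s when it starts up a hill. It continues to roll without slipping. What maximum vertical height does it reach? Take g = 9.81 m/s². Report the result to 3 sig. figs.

Here I = MR², so the shape factor k = I/(MR²) = 1.
Rolling without slipping gives ω = v/R, so the total kinetic energy is ½Mv² + ½Iω² = ½(1+k)Mv² = Mv².
At the top the kinetic energy is zero, so Mv₀² = Mgh.
Thus h = (1+k)v₀²/(2g) = 2 × 3.88² / (2 × 9.81) ≈ 1.53 m.

h ≈ 1.53 m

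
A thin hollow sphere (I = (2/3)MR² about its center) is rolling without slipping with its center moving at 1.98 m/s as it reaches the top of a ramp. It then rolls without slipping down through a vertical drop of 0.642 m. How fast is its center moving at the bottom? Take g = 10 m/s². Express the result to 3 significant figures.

Here I = (2/3)MR², so the shape factor k = I/(MR²) = 2/3.
The rolling condition ω = v/R makes the rotational term ½I(v/R)² = ½kMv², so KE_total = ½(1+k)Mv² = (5/6)Mv².
Conserving energy between top and bottom: (5/6)Mv² = (5/6)Mv₀² + Mgh, hence v² = v₀² + 2gh/(1+k).
v = √(1.98² + 2×10×0.642/1.667) = √11.62 ≈ 3.41 m/s.

v ≈ 3.41 m/s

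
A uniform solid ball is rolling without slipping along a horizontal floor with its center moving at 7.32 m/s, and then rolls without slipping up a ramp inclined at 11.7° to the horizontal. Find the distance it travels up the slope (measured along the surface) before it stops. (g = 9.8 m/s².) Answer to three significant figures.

Here I = (2/5)MR², so the shape factor k = I/(MR²) = 0.4.
Pure rolling means v = ωR; then KE = ½Mv² + ½I(v/R)² = ½(1+k)Mv² = (7/10)Mv².
Setting this equal to Mgh gives the vertical rise h = (1+k)v₀²/(2g) = 1.4×7.32²/(2×9.8) = 3.827 m.
Along the incline, d = h/sinθ = 3.827/sin11.7° ≈ 18.9 m.

d ≈ 18.9 m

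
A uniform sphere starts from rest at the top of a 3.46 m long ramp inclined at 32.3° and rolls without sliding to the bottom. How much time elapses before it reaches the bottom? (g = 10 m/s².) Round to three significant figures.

t ≈ 1.35 s

The moment of inertia is (2/5)MR², giving k ≡ I/(MR²) = 0.4.
Newton's second law down the slope: Mg sinθ − f = Ma. The torque equation fR = Iα (with α = a/R) gives f = kMa.
Hence a = g sinθ/(1+k) = 10×sin32.3°/1.4 = 3.817 m/s².
With constant a from rest, t = √(2L/a) = √(2·3.46/3.817) ≈ 1.35 s.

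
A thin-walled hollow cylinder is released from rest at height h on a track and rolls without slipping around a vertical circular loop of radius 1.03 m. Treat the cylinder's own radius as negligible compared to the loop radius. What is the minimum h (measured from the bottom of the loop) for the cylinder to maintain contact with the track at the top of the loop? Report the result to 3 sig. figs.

The moment of inertia is MR², giving k ≡ I/(MR²) = 1.
At the top, contact is just lost when gravity alone supplies the centripetal force: Mg = Mv_top²/r, i.e. v_top² = gr.
With ω = v/R, the kinetic energy at speed v is ½(1+k)Mv² = Mv².
Energy conservation from release (height h) to the top (height 2r): Mgh = Mg(2r) + M·gr.
Thus h_min = 2r + (1+k)r/2 = r(2 + 2/2) = 1.03 × 3 ≈ 3.09 m.

h_min ≈ 3.09 m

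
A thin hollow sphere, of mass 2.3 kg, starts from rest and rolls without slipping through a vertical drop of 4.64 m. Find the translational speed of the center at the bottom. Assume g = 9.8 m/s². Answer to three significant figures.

For this body I = (2/3)MR², i.e. k = I/(MR²) = 2/3.
Since it rolls without slipping, ω = v/R and KE = ½Mv² + ½Iω² = ½(1+k)Mv² = (5/6)Mv².
Setting Mgh = (5/6)Mv² gives v = √(2gh/(1+k)) = √(2·9.8·4.64/1.667) ≈ 7.39 m/s.

v ≈ 7.39 m/s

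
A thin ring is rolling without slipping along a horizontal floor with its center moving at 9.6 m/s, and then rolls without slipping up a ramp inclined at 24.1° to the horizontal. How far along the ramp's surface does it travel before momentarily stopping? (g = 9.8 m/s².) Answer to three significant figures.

With I = MR², the ratio k = I/(MR²) is 1.
Pure rolling means v = ωR; then KE = ½Mv² + ½I(v/R)² = ½(1+k)Mv² = Mv².
Setting this equal to Mgh gives the vertical rise h = (1+k)v₀²/(2g) = 2×9.6²/(2×9.8) = 9.404 m.
Along the incline, d = h/sinθ = 9.404/sin24.1° ≈ 23.0 m.

d ≈ 23.0 m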